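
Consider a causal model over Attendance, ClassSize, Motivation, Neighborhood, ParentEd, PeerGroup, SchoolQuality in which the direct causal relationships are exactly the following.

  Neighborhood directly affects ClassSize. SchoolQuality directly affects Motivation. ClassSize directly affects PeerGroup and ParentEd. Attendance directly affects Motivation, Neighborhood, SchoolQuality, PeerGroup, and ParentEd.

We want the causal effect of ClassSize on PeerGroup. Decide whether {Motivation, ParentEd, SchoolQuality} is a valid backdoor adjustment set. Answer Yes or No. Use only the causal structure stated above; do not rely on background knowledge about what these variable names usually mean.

Backdoor paths from ClassSize to PeerGroup (paths whose first edge points into ClassSize):
  P1: ClassSize <- Neighborhood <- Attendance -> PeerGroup
Condition 1 (no descendant of ClassSize in the set): FAILS — ParentEd is a descendant of ClassSize.
Condition 2 (every backdoor path blocked by {Motivation, ParentEd, SchoolQuality}):
  P1: open — no interior node is in the conditioning set.
{Motivation, ParentEd, SchoolQuality} does not satisfy the backdoor criterion.

No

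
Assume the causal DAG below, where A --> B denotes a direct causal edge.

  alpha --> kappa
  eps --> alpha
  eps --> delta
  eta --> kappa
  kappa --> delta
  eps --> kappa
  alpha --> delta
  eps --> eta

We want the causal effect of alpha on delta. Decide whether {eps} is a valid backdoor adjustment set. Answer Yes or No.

Backdoor paths from alpha to delta (paths whose first edge points into alpha):
  P1: alpha <- eps -> eta -> kappa -> delta
  P2: alpha <- eps -> kappa -> delta
  P3: alpha <- eps -> delta
Condition 1 (no descendant of alpha in the set): holds — descendants of alpha are {delta, kappa}; none are in {eps}.
Condition 2 (every backdoor path blocked by {eps}):
  P1: blocked at fork node eps ∈ conditioning set.
  P2: blocked at fork node eps ∈ conditioning set.
  P3: blocked at fork node eps ∈ conditioning set.
{eps} satisfies the backdoor criterion.

Yes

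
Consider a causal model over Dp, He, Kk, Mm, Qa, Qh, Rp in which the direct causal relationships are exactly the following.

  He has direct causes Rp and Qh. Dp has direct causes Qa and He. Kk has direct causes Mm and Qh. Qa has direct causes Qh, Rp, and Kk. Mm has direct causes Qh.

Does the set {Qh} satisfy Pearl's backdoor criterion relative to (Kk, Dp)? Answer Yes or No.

Yes

Backdoor paths from Kk to Dp (paths whose first edge points into Kk):
  P1: Kk <- Qh -> He <- Rp -> Qa -> Dp
  P2: Kk <- Qh -> He -> Dp
  P3: Kk <- Qh -> Qa <- Rp -> He -> Dp
  P4: Kk <- Qh -> Qa -> Dp
  P5: Kk <- Mm <- Qh -> He <- Rp -> Qa -> Dp
  P6: Kk <- Mm <- Qh -> He -> Dp
  P7: Kk <- Mm <- Qh -> Qa <- Rp -> He -> Dp
  P8: Kk <- Mm <- Qh -> Qa -> Dp
Condition 1 (no descendant of Kk in the set): holds — descendants of Kk are {Dp, Qa}; none are in {Qh}.
Condition 2 (every backdoor path blocked by {Qh}):
  P1: blocked at fork node Qh ∈ conditioning set.
  P2: blocked at fork node Qh ∈ conditioning set.
  P3: blocked at fork node Qh ∈ conditioning set.
  P4: blocked at fork node Qh ∈ conditioning set.
  P5: blocked at fork node Qh ∈ conditioning set.
  P6: blocked at fork node Qh ∈ conditioning set.
  P7: blocked at fork node Qh ∈ conditioning set.
  P8: blocked at fork node Qh ∈ conditioning set.
{Qh} satisfies the backdoor criterion.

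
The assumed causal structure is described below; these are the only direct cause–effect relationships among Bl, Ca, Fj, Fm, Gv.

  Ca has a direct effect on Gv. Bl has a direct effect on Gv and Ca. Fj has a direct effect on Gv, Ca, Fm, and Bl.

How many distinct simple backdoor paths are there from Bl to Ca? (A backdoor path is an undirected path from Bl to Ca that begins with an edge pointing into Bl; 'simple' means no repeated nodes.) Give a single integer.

A backdoor path from Bl to Ca is any simple undirected path whose first edge points into Bl (i.e. leaves Bl via a parent).
Parents of Bl: {Fj}.
Enumerating:
  P1: Bl <- Fj -> Ca
  P2: Bl <- Fj -> Gv <- Ca
That exhausts the simple backdoor paths. Count: 2.

2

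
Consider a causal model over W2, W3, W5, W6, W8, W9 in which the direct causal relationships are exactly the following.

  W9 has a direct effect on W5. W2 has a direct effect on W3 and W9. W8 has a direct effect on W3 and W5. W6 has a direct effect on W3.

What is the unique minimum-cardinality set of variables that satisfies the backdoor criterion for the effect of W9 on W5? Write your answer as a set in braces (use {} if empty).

Variables eligible for adjustment (non-descendants of W9, excluding W9 and W5): {W2, W3, W6, W8}.
Backdoor paths from W9 to W5:
  P1: W9 <- W2 -> W3 <- W8 -> W5
Each backdoor path contains an unconditioned collider, so every path is already blocked with the empty conditioning set:
  P1: blocked at collider W3 (neither it nor any descendant is in the conditioning set).
The empty set is therefore the unique smallest valid set.

{}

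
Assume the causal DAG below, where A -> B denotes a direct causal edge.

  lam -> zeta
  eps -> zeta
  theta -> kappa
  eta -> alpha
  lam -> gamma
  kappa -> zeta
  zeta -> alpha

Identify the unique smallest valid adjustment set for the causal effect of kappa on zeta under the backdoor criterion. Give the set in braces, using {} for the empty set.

Variables eligible for adjustment (non-descendants of kappa, excluding kappa and zeta): {eps, eta, gamma, lam, theta}.
Backdoor paths from kappa to zeta:
  (none)
With no backdoor paths the empty set already satisfies the criterion, and it is trivially minimal.

{}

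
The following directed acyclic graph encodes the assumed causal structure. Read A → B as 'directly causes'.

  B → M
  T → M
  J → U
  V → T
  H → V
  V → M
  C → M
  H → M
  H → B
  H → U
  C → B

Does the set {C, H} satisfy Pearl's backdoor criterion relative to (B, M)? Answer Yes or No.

Yes

Backdoor paths from B to M (paths whose first edge points into B):
  P1: B <- H -> V -> T -> M
  P2: B <- H -> V -> M
  P3: B <- H -> M
  P4: B <- C -> M
Condition 1 (no descendant of B in the set): holds — descendants of B are {M}; none are in {C, H}.
Condition 2 (every backdoor path blocked by {C, H}):
  P1: blocked at fork node H ∈ conditioning set.
  P2: blocked at fork node H ∈ conditioning set.
  P3: blocked at fork node H ∈ conditioning set.
  P4: blocked at fork node C ∈ conditioning set.
{C, H} satisfies the backdoor criterion.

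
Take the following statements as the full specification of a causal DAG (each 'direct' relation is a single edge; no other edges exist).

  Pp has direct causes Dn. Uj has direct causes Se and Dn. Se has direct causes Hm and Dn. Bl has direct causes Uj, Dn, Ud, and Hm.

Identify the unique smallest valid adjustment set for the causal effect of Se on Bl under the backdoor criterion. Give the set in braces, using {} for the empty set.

Variables eligible for adjustment (non-descendants of Se, excluding Se and Bl): {Dn, Hm, Pp, Ud}.
Backdoor paths from Se to Bl:
  P1: Se <- Dn -> Uj -> Bl
  P2: Se <- Dn -> Bl
  P3: Se <- Hm -> Bl
The empty set is not sufficient: P1 (Se <- Dn -> Uj -> Bl) has no collider blocking it and no conditioned non-collider, so it is open.
Try {Dn, Hm}:
  P1: blocked at fork node Dn ∈ conditioning set.
  P2: blocked at fork node Dn ∈ conditioning set.
  P3: blocked at fork node Hm ∈ conditioning set.
{Dn, Hm} contains no descendant of Se and blocks every backdoor path.
Every element of {Dn, Hm} is needed (dropping Dn leaves P1 open; dropping Hm leaves P3 open), so no proper subset is valid.
Among all size-2 subsets of the eligible variables, only {Dn, Hm} blocks every backdoor path, so it is the unique smallest valid adjustment set.

{Dn, Hm}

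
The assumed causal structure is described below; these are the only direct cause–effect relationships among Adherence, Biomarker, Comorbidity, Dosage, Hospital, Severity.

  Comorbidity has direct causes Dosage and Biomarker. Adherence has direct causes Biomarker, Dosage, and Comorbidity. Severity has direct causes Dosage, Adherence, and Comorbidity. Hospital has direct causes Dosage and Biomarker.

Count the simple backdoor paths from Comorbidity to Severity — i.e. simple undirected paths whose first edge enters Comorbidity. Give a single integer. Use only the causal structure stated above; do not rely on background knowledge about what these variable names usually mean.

A backdoor path from Comorbidity to Severity is any simple undirected path whose first edge points into Comorbidity (i.e. leaves Comorbidity via a parent).
Parents of Comorbidity: {Biomarker, Dosage}.
Enumerating:
  P1: Comorbidity <- Dosage -> Hospital <- Biomarker -> Adherence -> Severity
  P2: Comorbidity <- Dosage -> Adherence -> Severity
  P3: Comorbidity <- Dosage -> Severity
  P4: Comorbidity <- Biomarker -> Hospital <- Dosage -> Adherence -> Severity
  P5: Comorbidity <- Biomarker -> Hospital <- Dosage -> Severity
  P6: Comorbidity <- Biomarker -> Adherence <- Dosage -> Severity
  P7: Comorbidity <- Biomarker -> Adherence -> Severity
That exhausts the simple backdoor paths. Count: 7.

7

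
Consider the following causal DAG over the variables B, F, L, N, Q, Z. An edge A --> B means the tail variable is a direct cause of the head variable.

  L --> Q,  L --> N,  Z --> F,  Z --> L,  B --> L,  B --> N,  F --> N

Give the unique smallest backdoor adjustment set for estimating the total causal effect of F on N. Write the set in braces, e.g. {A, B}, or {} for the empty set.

Variables eligible for adjustment (non-descendants of F, excluding F and N): {B, L, Q, Z}.
Backdoor paths from F to N:
  P1: F <- Z -> L <- B -> N
  P2: F <- Z -> L -> N
The empty set is not sufficient: P2 (F <- Z -> L -> N) has no collider blocking it and no conditioned non-collider, so it is open.
Try {Z}:
  P1: blocked at fork node Z ∈ conditioning set.
  P2: blocked at fork node Z ∈ conditioning set.
{Z} contains no descendant of F and blocks every backdoor path.
No other singleton works — e.g. {B} leaves P2 open — so {Z} is the unique smallest valid adjustment set.

{Z}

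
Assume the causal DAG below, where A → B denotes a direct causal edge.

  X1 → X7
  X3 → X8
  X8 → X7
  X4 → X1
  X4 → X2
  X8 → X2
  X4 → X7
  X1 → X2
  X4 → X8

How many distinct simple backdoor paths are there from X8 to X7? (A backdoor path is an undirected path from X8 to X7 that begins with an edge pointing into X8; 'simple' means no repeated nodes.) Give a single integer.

3

A backdoor path from X8 to X7 is any simple undirected path whose first edge points into X8 (i.e. leaves X8 via a parent).
Parents of X8: {X3, X4}.
Enumerating:
  P1: X8 <- X4 -> X1 -> X7
  P2: X8 <- X4 -> X7
  P3: X8 <- X4 -> X2 <- X1 -> X7
That exhausts the simple backdoor paths. Count: 3.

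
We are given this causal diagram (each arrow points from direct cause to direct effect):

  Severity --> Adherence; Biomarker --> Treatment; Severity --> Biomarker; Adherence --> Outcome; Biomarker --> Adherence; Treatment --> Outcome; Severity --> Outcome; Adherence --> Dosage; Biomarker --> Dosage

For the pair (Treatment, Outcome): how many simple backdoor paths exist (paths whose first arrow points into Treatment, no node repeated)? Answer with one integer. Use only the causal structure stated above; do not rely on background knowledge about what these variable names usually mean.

A backdoor path from Treatment to Outcome is any simple undirected path whose first edge points into Treatment (i.e. leaves Treatment via a parent).
Parents of Treatment: {Biomarker}.
Enumerating:
  P1: Treatment <- Biomarker <- Severity -> Adherence -> Outcome
  P2: Treatment <- Biomarker <- Severity -> Outcome
  P3: Treatment <- Biomarker -> Adherence <- Severity -> Outcome
  P4: Treatment <- Biomarker -> Adherence -> Outcome
  P5: Treatment <- Biomarker -> Dosage <- Adherence <- Severity -> Outcome
  P6: Treatment <- Biomarker -> Dosage <- Adherence -> Outcome
That exhausts the simple backdoor paths. Count: 6.

6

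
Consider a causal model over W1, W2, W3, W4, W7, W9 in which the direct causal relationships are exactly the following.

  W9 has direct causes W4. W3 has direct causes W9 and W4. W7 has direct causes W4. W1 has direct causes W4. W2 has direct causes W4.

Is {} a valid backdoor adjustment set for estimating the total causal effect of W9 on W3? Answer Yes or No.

No

Backdoor paths from W9 to W3 (paths whose first edge points into W9):
  P1: W9 <- W4 -> W3
Condition 1 (no descendant of W9 in the set): holds — descendants of W9 are {W3}; none are in {}.
Condition 2 (every backdoor path blocked by {}):
  P1: open — no interior node is in the conditioning set.
{} does not satisfy the backdoor criterion.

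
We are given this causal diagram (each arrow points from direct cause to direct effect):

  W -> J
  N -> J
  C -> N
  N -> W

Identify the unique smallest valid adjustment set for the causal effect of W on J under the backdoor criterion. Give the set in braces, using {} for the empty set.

Variables eligible for adjustment (non-descendants of W, excluding W and J): {C, N}.
Backdoor paths from W to J:
  P1: W <- N -> J
The empty set is not sufficient: P1 (W <- N -> J) has no collider blocking it and no conditioned non-collider, so it is open.
Try {N}:
  P1: blocked at fork node N ∈ conditioning set.
{N} contains no descendant of W and blocks every backdoor path.
No other singleton works — e.g. {C} leaves P1 open — so {N} is the unique smallest valid adjustment set.

{N}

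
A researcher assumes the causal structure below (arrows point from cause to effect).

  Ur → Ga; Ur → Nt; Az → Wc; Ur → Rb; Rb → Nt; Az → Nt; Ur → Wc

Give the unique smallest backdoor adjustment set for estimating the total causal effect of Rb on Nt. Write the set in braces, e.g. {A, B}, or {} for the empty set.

{Ur}

Variables eligible for adjustment (non-descendants of Rb, excluding Rb and Nt): {Az, Ga, Ur, Wc}.
Backdoor paths from Rb to Nt:
  P1: Rb <- Ur -> Nt
  P2: Rb <- Ur -> Wc <- Az -> Nt
The empty set is not sufficient: P1 (Rb <- Ur -> Nt) has no collider blocking it and no conditioned non-collider, so it is open.
Try {Ur}:
  P1: blocked at fork node Ur ∈ conditioning set.
  P2: blocked at fork node Ur ∈ conditioning set.
{Ur} contains no descendant of Rb and blocks every backdoor path.
No other singleton works — e.g. {Az} leaves P1 open — so {Ur} is the unique smallest valid adjustment set.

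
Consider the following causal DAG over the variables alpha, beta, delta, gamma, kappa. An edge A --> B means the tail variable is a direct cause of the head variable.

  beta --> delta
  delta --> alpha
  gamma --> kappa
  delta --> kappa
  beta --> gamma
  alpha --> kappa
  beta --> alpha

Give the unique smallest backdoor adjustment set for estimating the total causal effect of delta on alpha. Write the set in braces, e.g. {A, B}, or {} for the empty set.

{beta}

Variables eligible for adjustment (non-descendants of delta, excluding delta and alpha): {beta, gamma}.
Backdoor paths from delta to alpha:
  P1: delta <- beta -> alpha
  P2: delta <- beta -> gamma -> kappa <- alpha
The empty set is not sufficient: P1 (delta <- beta -> alpha) has no collider blocking it and no conditioned non-collider, so it is open.
Try {beta}:
  P1: blocked at fork node beta ∈ conditioning set.
  P2: blocked at fork node beta ∈ conditioning set.
{beta} contains no descendant of delta and blocks every backdoor path.
No other singleton works — e.g. {gamma} leaves P1 open — so {beta} is the unique smallest valid adjustment set.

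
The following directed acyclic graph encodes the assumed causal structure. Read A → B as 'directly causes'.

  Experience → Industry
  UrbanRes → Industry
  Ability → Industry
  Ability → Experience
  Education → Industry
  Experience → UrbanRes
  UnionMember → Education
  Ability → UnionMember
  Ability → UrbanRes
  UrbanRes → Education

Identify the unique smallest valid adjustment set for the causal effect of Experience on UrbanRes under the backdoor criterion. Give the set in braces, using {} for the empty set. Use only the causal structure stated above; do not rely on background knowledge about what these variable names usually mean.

{Ability}

Variables eligible for adjustment (non-descendants of Experience, excluding Experience and UrbanRes): {Ability, UnionMember}.
Backdoor paths from Experience to UrbanRes:
  P1: Experience <- Ability -> UrbanRes
  P2: Experience <- Ability -> UnionMember -> Education <- UrbanRes
  P3: Experience <- Ability -> UnionMember -> Education -> Industry <- UrbanRes
  P4: Experience <- Ability -> Industry <- UrbanRes
  P5: Experience <- Ability -> Industry <- Education <- UrbanRes
The empty set is not sufficient: P1 (Experience <- Ability -> UrbanRes) has no collider blocking it and no conditioned non-collider, so it is open.
Try {Ability}:
  P1: blocked at fork node Ability ∈ conditioning set.
  P2: blocked at fork node Ability ∈ conditioning set.
  P3: blocked at fork node Ability ∈ conditioning set.
  P4: blocked at fork node Ability ∈ conditioning set.
  P5: blocked at fork node Ability ∈ conditioning set.
{Ability} contains no descendant of Experience and blocks every backdoor path.
No other singleton works — e.g. {UnionMember} leaves P1 open — so {Ability} is the unique smallest valid adjustment set.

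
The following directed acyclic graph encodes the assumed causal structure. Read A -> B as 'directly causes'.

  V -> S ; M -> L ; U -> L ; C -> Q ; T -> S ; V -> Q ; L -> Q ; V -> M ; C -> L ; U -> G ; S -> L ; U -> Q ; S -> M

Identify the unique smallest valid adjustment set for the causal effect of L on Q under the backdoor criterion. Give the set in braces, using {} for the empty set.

{C, U, V}

Variables eligible for adjustment (non-descendants of L, excluding L and Q): {C, G, M, S, T, U, V}.
Backdoor paths from L to Q:
  P1: L <- C -> Q
  P2: L <- U -> Q
  P3: L <- S <- V -> Q
  P4: L <- S -> M <- V -> Q
  P5: L <- M <- V -> Q
  P6: L <- M <- S <- V -> Q
The empty set is not sufficient: P1 (L <- C -> Q) has no collider blocking it and no conditioned non-collider, so it is open.
Try {C, U, V}:
  P1: blocked at fork node C ∈ conditioning set.
  P2: blocked at fork node U ∈ conditioning set.
  P3: blocked at fork node V ∈ conditioning set.
  P4: blocked at collider M (neither it nor any descendant is in the conditioning set).
  P5: blocked at fork node V ∈ conditioning set.
  P6: blocked at fork node V ∈ conditioning set.
{C, U, V} contains no descendant of L and blocks every backdoor path.
Every element of {C, U, V} is needed (dropping C leaves P1 open; dropping U leaves P2 open; dropping V leaves P3 open), so no proper subset is valid.
Among all size-3 subsets of the eligible variables, only {C, U, V} blocks every backdoor path, so it is the unique smallest valid adjustment set.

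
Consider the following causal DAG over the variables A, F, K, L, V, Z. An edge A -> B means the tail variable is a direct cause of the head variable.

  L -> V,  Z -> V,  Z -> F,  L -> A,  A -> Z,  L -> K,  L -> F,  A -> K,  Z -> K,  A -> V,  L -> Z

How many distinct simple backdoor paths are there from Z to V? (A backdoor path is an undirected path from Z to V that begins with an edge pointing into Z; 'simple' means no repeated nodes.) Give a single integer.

A backdoor path from Z to V is any simple undirected path whose first edge points into Z (i.e. leaves Z via a parent).
Parents of Z: {A, L}.
Enumerating:
  P1: Z <- L -> A -> V
  P2: Z <- L -> V
  P3: Z <- L -> K <- A -> V
  P4: Z <- A <- L -> V
  P5: Z <- A -> V
  P6: Z <- A -> K <- L -> V
That exhausts the simple backdoor paths. Count: 6.

6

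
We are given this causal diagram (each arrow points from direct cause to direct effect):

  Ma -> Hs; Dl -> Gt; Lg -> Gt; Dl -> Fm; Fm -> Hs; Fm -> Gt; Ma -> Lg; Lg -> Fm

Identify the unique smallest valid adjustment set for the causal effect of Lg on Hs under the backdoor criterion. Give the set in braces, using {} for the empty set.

{Ma}

Variables eligible for adjustment (non-descendants of Lg, excluding Lg and Hs): {Dl, Ma}.
Backdoor paths from Lg to Hs:
  P1: Lg <- Ma -> Hs
The empty set is not sufficient: P1 (Lg <- Ma -> Hs) has no collider blocking it and no conditioned non-collider, so it is open.
Try {Ma}:
  P1: blocked at fork node Ma ∈ conditioning set.
{Ma} contains no descendant of Lg and blocks every backdoor path.
No other singleton works — e.g. {Dl} leaves P1 open — so {Ma} is the unique smallest valid adjustment set.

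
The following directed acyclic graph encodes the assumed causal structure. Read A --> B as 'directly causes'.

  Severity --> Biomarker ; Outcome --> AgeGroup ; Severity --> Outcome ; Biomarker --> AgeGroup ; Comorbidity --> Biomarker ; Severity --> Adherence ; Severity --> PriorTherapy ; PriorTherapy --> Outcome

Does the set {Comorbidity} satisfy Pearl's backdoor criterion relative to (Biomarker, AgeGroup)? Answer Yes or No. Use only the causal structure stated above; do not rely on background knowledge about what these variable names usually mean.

Backdoor paths from Biomarker to AgeGroup (paths whose first edge points into Biomarker):
  P1: Biomarker <- Severity -> PriorTherapy -> Outcome -> AgeGroup
  P2: Biomarker <- Severity -> Outcome -> AgeGroup
Condition 1 (no descendant of Biomarker in the set): holds — descendants of Biomarker are {AgeGroup}; none are in {Comorbidity}.
Condition 2 (every backdoor path blocked by {Comorbidity}):
  P1: open — no interior node is in the conditioning set.
  P2: open — no interior node is in the conditioning set.
{Comorbidity} does not satisfy the backdoor criterion.

No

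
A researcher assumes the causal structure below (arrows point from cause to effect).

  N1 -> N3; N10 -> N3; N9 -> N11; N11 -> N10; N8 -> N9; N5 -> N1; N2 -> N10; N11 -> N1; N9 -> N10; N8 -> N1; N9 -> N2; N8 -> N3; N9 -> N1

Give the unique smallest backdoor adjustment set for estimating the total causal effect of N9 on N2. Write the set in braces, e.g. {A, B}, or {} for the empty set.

{}

Variables eligible for adjustment (non-descendants of N9, excluding N9 and N2): {N5, N8}.
Backdoor paths from N9 to N2:
  P1: N9 <- N8 -> N1 <- N11 -> N10 <- N2
  P2: N9 <- N8 -> N1 -> N3 <- N10 <- N2
  P3: N9 <- N8 -> N3 <- N1 <- N11 -> N10 <- N2
  P4: N9 <- N8 -> N3 <- N10 <- N2
Each backdoor path contains an unconditioned collider, so every path is already blocked with the empty conditioning set:
  P1: blocked at collider N1 (neither it nor any descendant is in the conditioning set).
  P2: blocked at collider N3 (neither it nor any descendant is in the conditioning set).
  P3: blocked at collider N3 (neither it nor any descendant is in the conditioning set).
  P4: blocked at collider N3 (neither it nor any descendant is in the conditioning set).
The empty set is therefore the unique smallest valid set.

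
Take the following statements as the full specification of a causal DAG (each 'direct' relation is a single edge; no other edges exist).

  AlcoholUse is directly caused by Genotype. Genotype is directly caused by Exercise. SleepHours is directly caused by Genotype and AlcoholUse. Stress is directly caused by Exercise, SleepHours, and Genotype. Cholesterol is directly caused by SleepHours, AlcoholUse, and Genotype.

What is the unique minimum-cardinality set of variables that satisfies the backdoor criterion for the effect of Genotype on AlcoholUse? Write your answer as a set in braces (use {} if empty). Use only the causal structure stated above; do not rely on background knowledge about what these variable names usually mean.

{}

Variables eligible for adjustment (non-descendants of Genotype, excluding Genotype and AlcoholUse): {Exercise}.
Backdoor paths from Genotype to AlcoholUse:
  P1: Genotype <- Exercise -> Stress <- SleepHours <- AlcoholUse
  P2: Genotype <- Exercise -> Stress <- SleepHours -> Cholesterol <- AlcoholUse
Each backdoor path contains an unconditioned collider, so every path is already blocked with the empty conditioning set:
  P1: blocked at collider Stress (neither it nor any descendant is in the conditioning set).
  P2: blocked at collider Stress (neither it nor any descendant is in the conditioning set).
The empty set is therefore the unique smallest valid set.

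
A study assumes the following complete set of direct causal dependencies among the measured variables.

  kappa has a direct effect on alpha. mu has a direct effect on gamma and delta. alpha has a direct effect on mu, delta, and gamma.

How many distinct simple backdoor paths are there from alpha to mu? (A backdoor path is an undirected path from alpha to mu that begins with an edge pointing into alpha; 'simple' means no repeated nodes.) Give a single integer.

A backdoor path from alpha to mu is any simple undirected path whose first edge points into alpha (i.e. leaves alpha via a parent).
Parents of alpha: {kappa}.
No simple path from any parent of alpha reaches mu without revisiting alpha, so there are no backdoor paths.

0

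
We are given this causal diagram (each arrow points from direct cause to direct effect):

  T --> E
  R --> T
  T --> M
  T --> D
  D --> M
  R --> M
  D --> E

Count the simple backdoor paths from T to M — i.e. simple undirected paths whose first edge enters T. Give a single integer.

A backdoor path from T to M is any simple undirected path whose first edge points into T (i.e. leaves T via a parent).
Parents of T: {R}.
Enumerating:
  P1: T <- R -> M
That exhausts the simple backdoor paths. Count: 1.

1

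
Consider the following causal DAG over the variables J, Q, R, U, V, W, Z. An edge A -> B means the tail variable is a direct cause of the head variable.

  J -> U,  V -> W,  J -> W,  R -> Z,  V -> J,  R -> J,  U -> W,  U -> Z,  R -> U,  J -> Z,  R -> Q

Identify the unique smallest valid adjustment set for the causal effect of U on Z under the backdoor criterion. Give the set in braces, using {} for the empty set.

{J, R}

Variables eligible for adjustment (non-descendants of U, excluding U and Z): {J, Q, R, V}.
Backdoor paths from U to Z:
  P1: U <- R -> J -> Z
  P2: U <- R -> Z
  P3: U <- J <- R -> Z
  P4: U <- J -> Z
The empty set is not sufficient: P1 (U <- R -> J -> Z) has no collider blocking it and no conditioned non-collider, so it is open.
Try {J, R}:
  P1: blocked at fork node R ∈ conditioning set.
  P2: blocked at fork node R ∈ conditioning set.
  P3: blocked at chain node J ∈ conditioning set.
  P4: blocked at fork node J ∈ conditioning set.
{J, R} contains no descendant of U and blocks every backdoor path.
Every element of {J, R} is needed (dropping J leaves P4 open; dropping R leaves P2 open), so no proper subset is valid.
Among all size-2 subsets of the eligible variables, only {J, R} blocks every backdoor path, so it is the unique smallest valid adjustment set.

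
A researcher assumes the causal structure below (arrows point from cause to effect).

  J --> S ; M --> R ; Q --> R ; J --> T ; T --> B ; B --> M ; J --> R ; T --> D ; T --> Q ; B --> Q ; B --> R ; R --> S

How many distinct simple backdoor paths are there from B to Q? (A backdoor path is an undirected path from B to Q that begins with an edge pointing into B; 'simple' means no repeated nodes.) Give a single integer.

A backdoor path from B to Q is any simple undirected path whose first edge points into B (i.e. leaves B via a parent).
Parents of B: {T}.
Enumerating:
  P1: B <- T <- J -> R <- Q
  P2: B <- T <- J -> S <- R <- Q
  P3: B <- T -> Q
That exhausts the simple backdoor paths. Count: 3.

3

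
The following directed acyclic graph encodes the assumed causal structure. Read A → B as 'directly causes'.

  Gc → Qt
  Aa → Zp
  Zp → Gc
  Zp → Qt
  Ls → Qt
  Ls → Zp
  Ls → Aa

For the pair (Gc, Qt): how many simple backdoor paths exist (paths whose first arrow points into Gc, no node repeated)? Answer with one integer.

A backdoor path from Gc to Qt is any simple undirected path whose first edge points into Gc (i.e. leaves Gc via a parent).
Parents of Gc: {Zp}.
Enumerating:
  P1: Gc <- Zp <- Ls -> Qt
  P2: Gc <- Zp <- Aa <- Ls -> Qt
  P3: Gc <- Zp -> Qt
That exhausts the simple backdoor paths. Count: 3.

3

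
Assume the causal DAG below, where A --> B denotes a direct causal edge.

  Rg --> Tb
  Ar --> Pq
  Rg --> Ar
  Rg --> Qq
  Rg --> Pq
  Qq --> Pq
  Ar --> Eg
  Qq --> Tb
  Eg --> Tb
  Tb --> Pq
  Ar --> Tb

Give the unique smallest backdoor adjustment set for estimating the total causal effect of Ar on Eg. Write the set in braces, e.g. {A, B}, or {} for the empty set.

Variables eligible for adjustment (non-descendants of Ar, excluding Ar and Eg): {Qq, Rg}.
Backdoor paths from Ar to Eg:
  P1: Ar <- Rg -> Qq -> Tb <- Eg
  P2: Ar <- Rg -> Qq -> Pq <- Tb <- Eg
  P3: Ar <- Rg -> Tb <- Eg
  P4: Ar <- Rg -> Pq <- Qq -> Tb <- Eg
  P5: Ar <- Rg -> Pq <- Tb <- Eg
Each backdoor path contains an unconditioned collider, so every path is already blocked with the empty conditioning set:
  P1: blocked at collider Tb (neither it nor any descendant is in the conditioning set).
  P2: blocked at collider Pq (neither it nor any descendant is in the conditioning set).
  P3: blocked at collider Tb (neither it nor any descendant is in the conditioning set).
  P4: blocked at collider Pq (neither it nor any descendant is in the conditioning set).
  P5: blocked at collider Pq (neither it nor any descendant is in the conditioning set).
The empty set is therefore the unique smallest valid set.

{}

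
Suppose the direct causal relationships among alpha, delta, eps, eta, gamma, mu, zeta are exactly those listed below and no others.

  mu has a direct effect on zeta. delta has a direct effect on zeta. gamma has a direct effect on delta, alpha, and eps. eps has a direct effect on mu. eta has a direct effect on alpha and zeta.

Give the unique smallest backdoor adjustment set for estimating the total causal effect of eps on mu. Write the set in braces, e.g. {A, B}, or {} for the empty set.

Variables eligible for adjustment (non-descendants of eps, excluding eps and mu): {alpha, delta, eta, gamma}.
Backdoor paths from eps to mu:
  P1: eps <- gamma -> alpha <- eta -> zeta <- mu
  P2: eps <- gamma -> delta -> zeta <- mu
Each backdoor path contains an unconditioned collider, so every path is already blocked with the empty conditioning set:
  P1: blocked at collider alpha (neither it nor any descendant is in the conditioning set).
  P2: blocked at collider zeta (neither it nor any descendant is in the conditioning set).
The empty set is therefore the unique smallest valid set.

{}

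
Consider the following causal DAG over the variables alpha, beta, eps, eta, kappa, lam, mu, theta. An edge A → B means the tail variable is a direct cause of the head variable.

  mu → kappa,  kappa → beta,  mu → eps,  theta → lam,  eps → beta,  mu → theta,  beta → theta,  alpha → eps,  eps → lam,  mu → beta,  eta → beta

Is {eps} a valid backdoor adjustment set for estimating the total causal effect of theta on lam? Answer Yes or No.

Backdoor paths from theta to lam (paths whose first edge points into theta):
  P1: theta <- mu -> kappa -> beta <- eps -> lam
  P2: theta <- mu -> eps -> lam
  P3: theta <- mu -> beta <- eps -> lam
  P4: theta <- beta <- mu -> eps -> lam
  P5: theta <- beta <- kappa <- mu -> eps -> lam
  P6: theta <- beta <- eps -> lam
Condition 1 (no descendant of theta in the set): holds — descendants of theta are {lam}; none are in {eps}.
Condition 2 (every backdoor path blocked by {eps}):
  P1: blocked at collider beta (neither it nor any descendant is in the conditioning set).
  P2: blocked at chain node eps ∈ conditioning set.
  P3: blocked at collider beta (neither it nor any descendant is in the conditioning set).
  P4: blocked at chain node eps ∈ conditioning set.
  P5: blocked at chain node eps ∈ conditioning set.
  P6: blocked at fork node eps ∈ conditioning set.
{eps} satisfies the backdoor criterion.

Yes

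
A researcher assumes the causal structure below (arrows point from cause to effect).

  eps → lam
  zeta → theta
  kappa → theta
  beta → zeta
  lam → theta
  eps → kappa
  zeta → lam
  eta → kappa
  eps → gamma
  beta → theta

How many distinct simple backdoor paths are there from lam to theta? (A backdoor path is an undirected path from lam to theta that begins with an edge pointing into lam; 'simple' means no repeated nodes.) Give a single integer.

A backdoor path from lam to theta is any simple undirected path whose first edge points into lam (i.e. leaves lam via a parent).
Parents of lam: {eps, zeta}.
Enumerating:
  P1: lam <- eps -> kappa -> theta
  P2: lam <- zeta <- beta -> theta
  P3: lam <- zeta -> theta
That exhausts the simple backdoor paths. Count: 3.

3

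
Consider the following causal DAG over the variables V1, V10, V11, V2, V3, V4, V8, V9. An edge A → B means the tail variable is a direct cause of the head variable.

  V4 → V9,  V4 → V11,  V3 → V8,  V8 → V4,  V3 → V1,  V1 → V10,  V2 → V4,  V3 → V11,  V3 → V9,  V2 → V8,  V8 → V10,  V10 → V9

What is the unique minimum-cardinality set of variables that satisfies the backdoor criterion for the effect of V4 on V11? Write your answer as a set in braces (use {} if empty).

{V3}

Variables eligible for adjustment (non-descendants of V4, excluding V4 and V11): {V1, V10, V2, V3, V8}.
Backdoor paths from V4 to V11:
  P1: V4 <- V2 -> V8 <- V3 -> V11
  P2: V4 <- V2 -> V8 -> V10 <- V1 <- V3 -> V11
  P3: V4 <- V2 -> V8 -> V10 -> V9 <- V3 -> V11
  P4: V4 <- V8 <- V3 -> V11
  P5: V4 <- V8 -> V10 <- V1 <- V3 -> V11
  P6: V4 <- V8 -> V10 -> V9 <- V3 -> V11
The empty set is not sufficient: P4 (V4 <- V8 <- V3 -> V11) has no collider blocking it and no conditioned non-collider, so it is open.
Try {V3}:
  P1: blocked at collider V8 (neither it nor any descendant is in the conditioning set).
  P2: blocked at collider V10 (neither it nor any descendant is in the conditioning set).
  P3: blocked at collider V9 (neither it nor any descendant is in the conditioning set).
  P4: blocked at fork node V3 ∈ conditioning set.
  P5: blocked at collider V10 (neither it nor any descendant is in the conditioning set).
  P6: blocked at collider V9 (neither it nor any descendant is in the conditioning set).
{V3} contains no descendant of V4 and blocks every backdoor path.
No other singleton works — e.g. {V2} leaves P4 open — so {V3} is the unique smallest valid adjustment set.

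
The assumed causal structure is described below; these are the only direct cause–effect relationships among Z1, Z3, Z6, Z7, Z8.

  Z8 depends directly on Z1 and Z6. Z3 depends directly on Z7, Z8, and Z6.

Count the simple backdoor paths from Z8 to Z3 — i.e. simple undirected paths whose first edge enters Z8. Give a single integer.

1

A backdoor path from Z8 to Z3 is any simple undirected path whose first edge points into Z8 (i.e. leaves Z8 via a parent).
Parents of Z8: {Z1, Z6}.
Enumerating:
  P1: Z8 <- Z6 -> Z3
That exhausts the simple backdoor paths. Count: 1.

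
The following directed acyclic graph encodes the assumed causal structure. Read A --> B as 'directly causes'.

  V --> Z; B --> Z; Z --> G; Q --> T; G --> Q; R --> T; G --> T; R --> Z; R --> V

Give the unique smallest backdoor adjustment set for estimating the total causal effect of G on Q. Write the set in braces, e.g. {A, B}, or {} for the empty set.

{}

Variables eligible for adjustment (non-descendants of G, excluding G and Q): {B, R, V, Z}.
Backdoor paths from G to Q:
  P1: G <- Z <- R -> T <- Q
  P2: G <- Z <- V <- R -> T <- Q
Each backdoor path contains an unconditioned collider, so every path is already blocked with the empty conditioning set:
  P1: blocked at collider T (neither it nor any descendant is in the conditioning set).
  P2: blocked at collider T (neither it nor any descendant is in the conditioning set).
The empty set is therefore the unique smallest valid set.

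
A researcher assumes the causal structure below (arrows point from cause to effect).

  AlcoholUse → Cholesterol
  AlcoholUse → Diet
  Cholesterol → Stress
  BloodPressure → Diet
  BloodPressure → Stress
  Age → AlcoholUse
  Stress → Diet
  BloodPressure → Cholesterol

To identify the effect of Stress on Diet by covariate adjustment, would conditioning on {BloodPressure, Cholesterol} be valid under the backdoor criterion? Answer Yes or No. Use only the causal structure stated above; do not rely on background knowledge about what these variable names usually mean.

Yes

Backdoor paths from Stress to Diet (paths whose first edge points into Stress):
  P1: Stress <- BloodPressure -> Cholesterol <- AlcoholUse -> Diet
  P2: Stress <- BloodPressure -> Diet
  P3: Stress <- Cholesterol <- AlcoholUse -> Diet
  P4: Stress <- Cholesterol <- BloodPressure -> Diet
Condition 1 (no descendant of Stress in the set): holds — descendants of Stress are {Diet}; none are in {BloodPressure, Cholesterol}.
Condition 2 (every backdoor path blocked by {BloodPressure, Cholesterol}):
  P1: blocked at fork node BloodPressure ∈ conditioning set.
  P2: blocked at fork node BloodPressure ∈ conditioning set.
  P3: blocked at chain node Cholesterol ∈ conditioning set.
  P4: blocked at chain node Cholesterol ∈ conditioning set.
{BloodPressure, Cholesterol} satisfies the backdoor criterion.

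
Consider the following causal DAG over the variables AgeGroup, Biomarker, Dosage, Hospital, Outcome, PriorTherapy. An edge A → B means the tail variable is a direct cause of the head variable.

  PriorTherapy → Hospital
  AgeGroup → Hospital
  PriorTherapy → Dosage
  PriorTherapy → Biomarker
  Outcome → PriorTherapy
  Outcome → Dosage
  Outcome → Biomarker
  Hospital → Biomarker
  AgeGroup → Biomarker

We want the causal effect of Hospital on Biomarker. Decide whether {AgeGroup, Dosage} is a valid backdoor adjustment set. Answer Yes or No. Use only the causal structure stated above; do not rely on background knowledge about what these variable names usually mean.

No

Backdoor paths from Hospital to Biomarker (paths whose first edge points into Hospital):
  P1: Hospital <- AgeGroup -> Biomarker
  P2: Hospital <- PriorTherapy <- Outcome -> Biomarker
  P3: Hospital <- PriorTherapy -> Dosage <- Outcome -> Biomarker
  P4: Hospital <- PriorTherapy -> Biomarker
Condition 1 (no descendant of Hospital in the set): holds — descendants of Hospital are {Biomarker}; none are in {AgeGroup, Dosage}.
Condition 2 (every backdoor path blocked by {AgeGroup, Dosage}):
  P1: blocked at fork node AgeGroup ∈ conditioning set.
  P2: open — no interior node is in the conditioning set.
  P3: open — collider(s) Dosage are conditioned on (or have a conditioned descendant) and no non-collider on the path is in the set.
  P4: open — no interior node is in the conditioning set.
{AgeGroup, Dosage} does not satisfy the backdoor criterion.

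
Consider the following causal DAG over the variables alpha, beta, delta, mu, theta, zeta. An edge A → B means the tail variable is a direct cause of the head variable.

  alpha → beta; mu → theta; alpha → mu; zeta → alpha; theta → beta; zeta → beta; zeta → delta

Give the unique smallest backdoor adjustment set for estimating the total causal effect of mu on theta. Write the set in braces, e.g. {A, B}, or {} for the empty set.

{}

Variables eligible for adjustment (non-descendants of mu, excluding mu and theta): {alpha, delta, zeta}.
Backdoor paths from mu to theta:
  P1: mu <- alpha <- zeta -> beta <- theta
  P2: mu <- alpha -> beta <- theta
Each backdoor path contains an unconditioned collider, so every path is already blocked with the empty conditioning set:
  P1: blocked at collider beta (neither it nor any descendant is in the conditioning set).
  P2: blocked at collider beta (neither it nor any descendant is in the conditioning set).
The empty set is therefore the unique smallest valid set.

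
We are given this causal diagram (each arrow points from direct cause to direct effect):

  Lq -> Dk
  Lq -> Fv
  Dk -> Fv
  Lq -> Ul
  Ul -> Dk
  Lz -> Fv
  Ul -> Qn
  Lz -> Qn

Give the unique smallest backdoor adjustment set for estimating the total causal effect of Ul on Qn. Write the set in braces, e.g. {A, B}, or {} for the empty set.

Variables eligible for adjustment (non-descendants of Ul, excluding Ul and Qn): {Lq, Lz}.
Backdoor paths from Ul to Qn:
  P1: Ul <- Lq -> Dk -> Fv <- Lz -> Qn
  P2: Ul <- Lq -> Fv <- Lz -> Qn
Each backdoor path contains an unconditioned collider, so every path is already blocked with the empty conditioning set:
  P1: blocked at collider Fv (neither it nor any descendant is in the conditioning set).
  P2: blocked at collider Fv (neither it nor any descendant is in the conditioning set).
The empty set is therefore the unique smallest valid set.

{}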